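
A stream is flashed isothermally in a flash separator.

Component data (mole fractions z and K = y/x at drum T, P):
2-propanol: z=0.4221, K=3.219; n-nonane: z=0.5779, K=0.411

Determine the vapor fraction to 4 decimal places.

Rachford–Rice: g(ψ) = Σ zᵢ(Kᵢ−1)/(1+ψ(Kᵢ−1)) = 0.
Feasibility: ΣzᵢKᵢ = 1.5963, Σzᵢ/Kᵢ = 1.5372 — both > 1, two phases present.
Iterate (Newton) starting at ψ = 0.52:
  ψ = 0.5200: g = -0.05580, g' = -0.8646 → ψ = 0.4555
  ψ = 0.4555: g = 0.00066, g' = -0.8885 → ψ = 0.4562
Converged at ψ = 0.4562.

ψ = 0.4562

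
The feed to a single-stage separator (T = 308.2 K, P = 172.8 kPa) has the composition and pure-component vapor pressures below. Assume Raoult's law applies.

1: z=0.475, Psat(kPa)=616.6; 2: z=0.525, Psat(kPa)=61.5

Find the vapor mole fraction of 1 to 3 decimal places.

y_1 = 0.715

Raoult's law: Kᵢ = Pᵢˢᵃᵗ/P = Pᵢˢᵃᵗ/172.8.
  K_1 = 616.6/172.8 = 3.56829, K_2 = 61.5/172.8 = 0.35590
Binary case is linear: z₁(K₁−1)(1+ψ(K₂−1)) + z₂(K₂−1)(1+ψ(K₁−1)) = 0
⇒ ψ = [z₁(K₁−1)+z₂(K₂−1)] / [−(K₁−1)(K₂−1)] = 0.8818/1.6542 = 0.533
Compositions from xᵢ = zᵢ/(1+ψ(Kᵢ−1)), yᵢ = Kᵢxᵢ:
  1: x = 0.201, y = 0.715
  2: x = 0.799, y = 0.285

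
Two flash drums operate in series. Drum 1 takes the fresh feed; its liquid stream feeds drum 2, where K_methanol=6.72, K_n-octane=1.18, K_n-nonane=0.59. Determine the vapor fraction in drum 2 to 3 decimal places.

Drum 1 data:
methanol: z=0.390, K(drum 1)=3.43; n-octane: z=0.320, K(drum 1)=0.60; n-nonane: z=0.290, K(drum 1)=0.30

V/F (drum 2) = 0.784

Drum 1:
Newton–Raphson from ψ₁ = 0.5:
  ψ₁ = 0.500: g = -0.0445, g' = -0.886 → ψ₁ = 0.450
Converged at ψ₁ = 0.450.
Drum-1 compositions:
  methanol: x = 0.186, y = 0.639
  n-octane: x = 0.390, y = 0.234
  n-nonane: x = 0.423, y = 0.127
Drum-2 feed = drum-1 liquid: z₂ = (0.1862, 0.3903, 0.4235).
Drum 2:
Let ψ₂ = V/F and solve Σ zᵢ(Kᵢ−1)/(1+ψ₂(Kᵢ−1)) = 0.
Feasibility: ΣzᵢKᵢ = 1.962, Σzᵢ/Kᵢ = 1.076 — both > 1, two phases present.
Newton–Raphson from ψ₂ = 0.65:
  ψ₂ = 0.650: g = 0.0520, g' = -0.416 → ψ₂ = 0.775
  ψ₂ = 0.775: g = 0.0033, g' = -0.369 → ψ₂ = 0.784
Converged at ψ₂ = 0.784.
  methanol: x = 0.034, y = 0.228
  n-octane: x = 0.342, y = 0.404
  n-nonane: x = 0.624, y = 0.368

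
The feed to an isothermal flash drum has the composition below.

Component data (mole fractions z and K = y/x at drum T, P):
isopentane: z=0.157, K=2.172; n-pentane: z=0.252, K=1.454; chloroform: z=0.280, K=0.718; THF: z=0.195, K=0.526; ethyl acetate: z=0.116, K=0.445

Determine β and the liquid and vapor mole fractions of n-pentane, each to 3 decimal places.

β = 0.186, x_n-pentane = 0.232, y_n-pentane = 0.338

Material balance + equilibrium reduce to Σ zᵢ(Kᵢ−1)/(1+β(Kᵢ−1)) = 0.
g(0) = ΣzᵢKᵢ − 1 = 0.063 and g(1) = 1 − Σzᵢ/Kᵢ = -0.267, so a root lies in (0, 1).
Newton iteration, β⁰ = 0.5:
  β = 0.500: g = -0.0929, g' = -0.294 → β = 0.184
  β = 0.184: g = 0.0007, g' = -0.312 → β = 0.186
Converged at β = 0.186.
Compositions from xᵢ = zᵢ/(1+β(Kᵢ−1)), yᵢ = Kᵢxᵢ:
  isopentane: x = 0.129, y = 0.280
  n-pentane: x = 0.232, y = 0.338
  chloroform: x = 0.296, y = 0.212
  THF: x = 0.214, y = 0.113
  ethyl acetate: x = 0.129, y = 0.058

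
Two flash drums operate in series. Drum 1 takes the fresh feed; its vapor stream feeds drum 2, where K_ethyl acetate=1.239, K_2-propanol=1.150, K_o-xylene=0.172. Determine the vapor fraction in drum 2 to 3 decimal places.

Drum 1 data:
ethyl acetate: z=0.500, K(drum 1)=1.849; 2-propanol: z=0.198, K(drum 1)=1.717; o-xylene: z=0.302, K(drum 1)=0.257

Drum 1:
Material balance + equilibrium reduce to Σ zᵢ(Kᵢ−1)/(1+ψ₁(Kᵢ−1)) = 0.
Feasibility: ΣzᵢKᵢ = 1.342, Σzᵢ/Kᵢ = 1.561 — both > 1, two phases present.
Newton iteration, ψ₁⁰ = 0.53:
  ψ₁ = 0.530: g = 0.0255, g' = -0.679 → ψ₁ = 0.568
  ψ₁ = 0.568: g = -0.0006, g' = -0.714 → ψ₁ = 0.567
Converged at ψ₁ = 0.567.
Drum-1 compositions:
  ethyl acetate: x = 0.338, y = 0.624
  2-propanol: x = 0.141, y = 0.242
  o-xylene: x = 0.522, y = 0.134
Drum-2 feed = drum-1 vapor: z₂ = (0.6242, 0.2417, 0.1341).
Drum 2:
Let ψ₂ = V/F and solve Σ zᵢ(Kᵢ−1)/(1+ψ₂(Kᵢ−1)) = 0.
Feasibility: ΣzᵢKᵢ = 1.074, Σzᵢ/Kᵢ = 1.493 — both > 1, two phases present.
Newton iteration, ψ₂⁰ = 0.5:
  ψ₂ = 0.500: g = -0.0224, g' = -0.301 → ψ₂ = 0.425
  ψ₂ = 0.425: g = -0.0019, g' = -0.253 → ψ₂ = 0.418
Converged at ψ₂ = 0.418.
  ethyl acetate: x = 0.568, y = 0.703
  2-propanol: x = 0.227, y = 0.262
  o-xylene: x = 0.205, y = 0.035

V/F (drum 2) = 0.418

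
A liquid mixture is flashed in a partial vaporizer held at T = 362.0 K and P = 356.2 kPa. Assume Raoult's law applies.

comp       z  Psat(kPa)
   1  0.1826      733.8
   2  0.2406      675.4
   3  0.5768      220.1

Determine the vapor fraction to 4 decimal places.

ψ = 0.5096

Raoult's law: Kᵢ = Pᵢˢᵃᵗ/P = Pᵢˢᵃᵗ/356.2.
  K_1 = 733.8/356.2 = 2.060079, K_2 = 675.4/356.2 = 1.896126, K_3 = 220.1/356.2 = 0.617911
Newton–Raphson from ψ = 0.38:
  ψ = 0.3800: g = 0.04100, g' = -0.3270 → ψ = 0.5054
  ψ = 0.5054: g = 0.00132, g' = -0.3079 → ψ = 0.5096
Converged at ψ = 0.5096.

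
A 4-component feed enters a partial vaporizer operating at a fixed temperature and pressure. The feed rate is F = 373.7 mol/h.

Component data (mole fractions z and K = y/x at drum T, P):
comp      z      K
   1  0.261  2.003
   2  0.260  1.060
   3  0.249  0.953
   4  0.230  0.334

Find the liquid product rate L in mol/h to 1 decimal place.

L = 246.0 mol/h

Rachford–Rice: g(ψ) = Σ zᵢ(Kᵢ−1)/(1+ψ(Kᵢ−1)) = 0.
g(0) = ΣzᵢKᵢ − 1 = 0.113 and g(1) = 1 − Σzᵢ/Kᵢ = -0.325, so a root lies in (0, 1).
Iterate (Newton) starting at ψ = 0.5:
  ψ = 0.500: g = -0.0521, g' = -0.347 → ψ = 0.350
  ψ = 0.350: g = -0.0025, g' = -0.319 → ψ = 0.342
Converged at ψ = 0.342.
Then V = ψ·F = 0.3418·373.7 = 127.7 mol/h and L = F − V = 246.0 mol/h.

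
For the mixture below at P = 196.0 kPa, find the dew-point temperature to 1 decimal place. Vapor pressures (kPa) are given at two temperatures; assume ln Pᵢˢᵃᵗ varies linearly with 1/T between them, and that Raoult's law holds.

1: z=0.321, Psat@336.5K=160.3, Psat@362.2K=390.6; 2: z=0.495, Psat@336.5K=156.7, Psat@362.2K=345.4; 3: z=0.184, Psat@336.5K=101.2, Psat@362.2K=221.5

T = 345.9 K

Dew-point temperature: Σzᵢ·P/Pᵢˢᵃᵗ(T) = 1. Interpolate ln Pᵢˢᵃᵗ = aᵢ + bᵢ/T.
  T = 336.5 K: ΣzᵢP/Pᵢˢᵃᵗ = 1.3680
  T = 362.2 K: ΣzᵢP/Pᵢˢᵃᵗ = 0.6048
  T = 349.4 K: ΣzᵢP/Pᵢˢᵃᵗ = 0.8944
  T = 342.9 K: ΣzᵢP/Pᵢˢᵃᵗ = 1.1034
  T = 346.1 K: ΣzᵢP/Pᵢˢᵃᵗ = 0.9940
  T = 344.5 K: ΣzᵢP/Pᵢˢᵃᵗ = 1.0471
Interpolating between 344.5 K and 346.1 K gives T ≈ 345.9 K.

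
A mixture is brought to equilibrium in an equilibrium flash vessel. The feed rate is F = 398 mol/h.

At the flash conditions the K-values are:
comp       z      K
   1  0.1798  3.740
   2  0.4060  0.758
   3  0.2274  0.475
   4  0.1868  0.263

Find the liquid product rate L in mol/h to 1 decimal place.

L = 353.8 mol/h

Material balance + equilibrium reduce to Σ zᵢ(Kᵢ−1)/(1+V/F(Kᵢ−1)) = 0.
g(0) = ΣzᵢKᵢ − 1 = 0.1373 and g(1) = 1 − Σzᵢ/Kᵢ = -0.7727, so a root lies in (0, 1).
Newton–Raphson from V/F = 0.35:
  V/F = 0.3500: g = -0.18765, g' = -0.6585 → V/F = 0.0650
  V/F = 0.0650: g = 0.05013, g' = -1.1762 → V/F = 0.1076
  V/F = 0.1076: g = 0.00350, g' = -1.0202 → V/F = 0.1111
Converged at V/F = 0.1111.
Then V = V/F·F = 0.1111·398 = 44.2 mol/h and L = F − V = 353.8 mol/h.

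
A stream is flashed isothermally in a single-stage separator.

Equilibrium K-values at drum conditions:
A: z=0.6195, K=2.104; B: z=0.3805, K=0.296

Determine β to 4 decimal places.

Binary case is linear: z₁(K₁−1)(1+β(K₂−1)) + z₂(K₂−1)(1+β(K₁−1)) = 0
⇒ β = [z₁(K₁−1)+z₂(K₂−1)] / [−(K₁−1)(K₂−1)] = 0.41606/0.77722 = 0.5353

β = 0.5353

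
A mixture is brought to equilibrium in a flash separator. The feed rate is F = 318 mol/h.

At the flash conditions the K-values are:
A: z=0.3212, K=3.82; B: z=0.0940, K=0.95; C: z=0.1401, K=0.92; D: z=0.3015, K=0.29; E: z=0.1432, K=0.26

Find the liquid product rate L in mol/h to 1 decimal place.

L = 203.2 mol/h

Let ψ = V/F and solve Σ zᵢ(Kᵢ−1)/(1+ψ(Kᵢ−1)) = 0.
g(0) = ΣzᵢKᵢ − 1 = 0.5698 and g(1) = 1 − Σzᵢ/Kᵢ = -0.9257, so a root lies in (0, 1).
Newton iteration, ψ⁰ = 0.37:
  ψ = 0.3700: g = -0.00932, g' = -1.0412 → ψ = 0.3610
  ψ = 0.3610: g = 0.00004, g' = -1.0492 → ψ = 0.3611
Converged at ψ = 0.3611.
Then V = ψ·F = 0.3611·318 = 114.8 mol/h and L = F − V = 203.2 mol/h.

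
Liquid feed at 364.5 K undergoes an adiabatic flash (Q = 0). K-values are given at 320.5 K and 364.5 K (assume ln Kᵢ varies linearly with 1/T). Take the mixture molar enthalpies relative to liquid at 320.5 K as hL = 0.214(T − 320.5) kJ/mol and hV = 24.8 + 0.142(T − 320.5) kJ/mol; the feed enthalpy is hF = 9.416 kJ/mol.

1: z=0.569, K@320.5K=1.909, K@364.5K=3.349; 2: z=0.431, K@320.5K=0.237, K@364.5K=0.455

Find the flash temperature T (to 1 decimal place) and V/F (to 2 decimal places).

Adiabatic flash: solve Rachford–Rice at each trial T, then check hF = ψ·hV(T) + (1−ψ)·hL(T).
  T = 320.5 K: K = (1.909, 0.237), RR gives ψ = 0.272, H_out = 6.736 kJ/mol
  T = 364.5 K: K = (3.349, 0.455), RR gives ψ = 0.861, H_out = 28.032 kJ/mol
  T = 342.5 K: K = (2.575, 0.335), RR gives ψ = 0.582, H_out = 18.228 kJ/mol
  T = 331.5 K: K = (2.228, 0.284), RR gives ψ = 0.443, H_out = 12.994 kJ/mol
  T = 326.0 K: K = (2.065, 0.260), RR gives ψ = 0.364, H_out = 10.056 kJ/mol
  T = 323.2 K: K = (1.985, 0.248), RR gives ψ = 0.319, H_out = 8.425 kJ/mol
  T = 324.6 K: K = (2.025, 0.254), RR gives ψ = 0.342, H_out = 9.254 kJ/mol
Linear interpolation between T = 324.6 (H_out = 9.254) and T = 326.0 (H_out = 10.056) on hF = 9.416 gives T ≈ 324.9 K, at which ψ = 0.35.

T = 324.9 K, V/F = 0.35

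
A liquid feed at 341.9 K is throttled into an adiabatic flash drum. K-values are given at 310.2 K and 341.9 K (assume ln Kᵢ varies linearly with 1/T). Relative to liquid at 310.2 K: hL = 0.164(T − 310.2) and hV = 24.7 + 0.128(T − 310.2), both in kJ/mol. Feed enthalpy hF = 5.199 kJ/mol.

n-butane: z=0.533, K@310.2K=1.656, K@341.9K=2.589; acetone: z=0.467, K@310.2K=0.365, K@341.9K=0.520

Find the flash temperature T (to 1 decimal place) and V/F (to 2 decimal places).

T = 312.4 K, V/F = 0.20

Adiabatic flash: solve Rachford–Rice at each trial T, then check hF = ψ·hV(T) + (1−ψ)·hL(T).
  T = 310.2 K: K = (1.656, 0.365), RR gives ψ = 0.127, H_out = 3.149 kJ/mol
  T = 341.9 K: K = (2.589, 0.520), RR gives ψ = 0.817, H_out = 24.435 kJ/mol
  T = 326.0 K: K = (2.092, 0.439), RR gives ψ = 0.523, H_out = 15.203 kJ/mol
  T = 318.1 K: K = (1.867, 0.401), RR gives ψ = 0.351, H_out = 9.874 kJ/mol
  T = 314.1 K: K = (1.758, 0.383), RR gives ψ = 0.247, H_out = 6.717 kJ/mol
  T = 312.1 K: K = (1.705, 0.374), RR gives ψ = 0.189, H_out = 4.961 kJ/mol
Linear interpolation between T = 312.1 (H_out = 4.961) and T = 314.1 (H_out = 6.717) on hF = 5.199 gives T ≈ 312.4 K, at which ψ = 0.20.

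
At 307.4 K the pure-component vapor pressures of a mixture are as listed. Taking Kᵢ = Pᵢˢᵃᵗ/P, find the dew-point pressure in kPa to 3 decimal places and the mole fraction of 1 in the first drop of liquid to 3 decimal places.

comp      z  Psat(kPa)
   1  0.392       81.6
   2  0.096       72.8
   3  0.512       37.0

Pdew = 50.099 kPa, x_1 = 0.241

At the dew point ψ → 1, so Σzᵢ/Kᵢ = 1 with Kᵢ = Pᵢˢᵃᵗ/P ⇒ 1/P = Σzᵢ/Pᵢˢᵃᵗ.
1/P = 0.392/81.6 + 0.096/72.8 + 0.512/37.0 = 0.019960 ⇒ P = 50.099 kPa
xᵢ = zᵢP/Pᵢˢᵃᵗ ⇒ x_1 = 0.392·50.099/81.6 = 0.241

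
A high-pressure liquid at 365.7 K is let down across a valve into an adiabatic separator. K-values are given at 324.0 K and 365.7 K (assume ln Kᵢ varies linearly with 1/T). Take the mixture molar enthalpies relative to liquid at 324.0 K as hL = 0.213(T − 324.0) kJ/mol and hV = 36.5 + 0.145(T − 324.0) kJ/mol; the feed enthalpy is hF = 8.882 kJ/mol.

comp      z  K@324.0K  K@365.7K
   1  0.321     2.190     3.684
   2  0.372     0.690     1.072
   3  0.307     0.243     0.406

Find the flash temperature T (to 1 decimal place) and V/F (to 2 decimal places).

T = 331.8 K, V/F = 0.20

Adiabatic flash: solve Rachford–Rice at each trial T, then check hF = ψ·hV(T) + (1−ψ)·hL(T).
  T = 324.0 K: K = (2.190, 0.690, 0.243), RR gives ψ = 0.053, H_out = 1.933 kJ/mol
  T = 365.7 K: K = (3.684, 1.072, 0.406), RR gives ψ = 0.721, H_out = 33.156 kJ/mol
  T = 344.9 K: K = (2.887, 0.872, 0.319), RR gives ψ = 0.412, H_out = 18.908 kJ/mol
  T = 334.4 K: K = (2.524, 0.778, 0.280), RR gives ψ = 0.245, H_out = 10.999 kJ/mol
  T = 329.2 K: K = (2.354, 0.733, 0.261), RR gives ψ = 0.154, H_out = 6.680 kJ/mol
  T = 331.8 K: K = (2.438, 0.756, 0.270), RR gives ψ = 0.201, H_out = 8.884 kJ/mol
  T = 330.5 K: K = (2.396, 0.744, 0.265), RR gives ψ = 0.178, H_out = 7.794 kJ/mol
Linear interpolation between T = 330.5 (H_out = 7.794) and T = 331.8 (H_out = 8.884) on hF = 8.882 gives T ≈ 331.8 K, at which ψ = 0.20.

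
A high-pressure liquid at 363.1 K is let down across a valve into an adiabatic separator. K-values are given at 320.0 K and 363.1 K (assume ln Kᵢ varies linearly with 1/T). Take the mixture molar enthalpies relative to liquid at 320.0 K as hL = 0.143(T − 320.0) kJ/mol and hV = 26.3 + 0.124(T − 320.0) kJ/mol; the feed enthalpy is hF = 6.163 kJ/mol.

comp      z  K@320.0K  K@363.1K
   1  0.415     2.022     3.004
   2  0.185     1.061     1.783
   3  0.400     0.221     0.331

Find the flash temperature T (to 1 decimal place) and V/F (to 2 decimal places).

T = 322.1 K, V/F = 0.22

Adiabatic flash: solve Rachford–Rice at each trial T, then check hF = ψ·hV(T) + (1−ψ)·hL(T).
  T = 320.0 K: K = (2.022, 1.061, 0.221), RR gives ψ = 0.191, H_out = 5.021 kJ/mol
  T = 363.1 K: K = (3.004, 1.783, 0.331), RR gives ψ = 0.632, H_out = 22.273 kJ/mol
  T = 341.6 K: K = (2.497, 1.399, 0.274), RR gives ψ = 0.453, H_out = 14.817 kJ/mol
  T = 330.8 K: K = (2.255, 1.224, 0.247), RR gives ψ = 0.338, H_out = 10.366 kJ/mol
  T = 325.4 K: K = (2.137, 1.141, 0.234), RR gives ψ = 0.270, H_out = 7.836 kJ/mol
  T = 322.7 K: K = (2.079, 1.101, 0.227), RR gives ψ = 0.232, H_out = 6.469 kJ/mol
  T = 321.4 K: K = (2.052, 1.081, 0.224), RR gives ψ = 0.212, H_out = 5.783 kJ/mol
Linear interpolation between T = 321.4 (H_out = 5.783) and T = 322.7 (H_out = 6.469) on hF = 6.163 gives T ≈ 322.1 K, at which ψ = 0.22.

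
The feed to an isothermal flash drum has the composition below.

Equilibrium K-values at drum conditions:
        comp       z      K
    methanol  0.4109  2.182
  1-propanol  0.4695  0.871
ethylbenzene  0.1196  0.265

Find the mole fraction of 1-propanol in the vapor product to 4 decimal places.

Let β = V/F and solve Σ zᵢ(Kᵢ−1)/(1+β(Kᵢ−1)) = 0.
g(0) = ΣzᵢKᵢ − 1 = 0.3372 and g(1) = 1 − Σzᵢ/Kᵢ = -0.1787, so a root lies in (0, 1).
Newton iteration, β⁰ = 0.33:
  β = 0.3300: g = 0.17008, g' = -0.4182 → β = 0.7367
  β = 0.7367: g = 0.00099, g' = -0.4809 → β = 0.7387
Converged at β = 0.7387.
Compositions from xᵢ = zᵢ/(1+β(Kᵢ−1)), yᵢ = Kᵢxᵢ:
  methanol: x = 0.2194, y = 0.4786
  1-propanol: x = 0.5190, y = 0.4520
  ethylbenzene: x = 0.2617, y = 0.0693

y_1-propanol = 0.4520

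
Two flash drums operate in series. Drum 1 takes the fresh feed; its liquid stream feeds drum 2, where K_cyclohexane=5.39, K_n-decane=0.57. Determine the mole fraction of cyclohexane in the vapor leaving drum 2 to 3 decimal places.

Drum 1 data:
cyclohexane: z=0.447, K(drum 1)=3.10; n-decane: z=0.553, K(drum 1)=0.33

Drum 1:
Rachford–Rice: g(ψ₁) = Σ zᵢ(Kᵢ−1)/(1+ψ₁(Kᵢ−1)) = 0.
Check two-phase: ΣzᵢKᵢ = 1.568 > 1 and Σzᵢ/Kᵢ = 1.820 > 1, so g(0) = 0.568 > 0 and g(1) = -0.820 < 0.
Binary case is linear: z₁(K₁−1)(1+ψ₁(K₂−1)) + z₂(K₂−1)(1+ψ₁(K₁−1)) = 0
⇒ ψ₁ = [z₁(K₁−1)+z₂(K₂−1)] / [−(K₁−1)(K₂−1)] = 0.5682/1.4070 = 0.404
Drum-1 compositions:
  cyclohexane: x = 0.242, y = 0.750
  n-decane: x = 0.758, y = 0.250
Drum-2 feed = drum-1 liquid: z₂ = (0.2419, 0.7581).
Drum 2:
Let ψ₂ = V/F and solve Σ zᵢ(Kᵢ−1)/(1+ψ₂(Kᵢ−1)) = 0.
Feasibility: ΣzᵢKᵢ = 1.736, Σzᵢ/Kᵢ = 1.375 — both > 1, two phases present.
Binary case is linear: z₁(K₁−1)(1+ψ₂(K₂−1)) + z₂(K₂−1)(1+ψ₂(K₁−1)) = 0
⇒ ψ₂ = [z₁(K₁−1)+z₂(K₂−1)] / [−(K₁−1)(K₂−1)] = 0.7358/1.8877 = 0.390
  cyclohexane: x = 0.089, y = 0.481
  n-decane: x = 0.911, y = 0.519

y_cyclohexane (drum 2) = 0.481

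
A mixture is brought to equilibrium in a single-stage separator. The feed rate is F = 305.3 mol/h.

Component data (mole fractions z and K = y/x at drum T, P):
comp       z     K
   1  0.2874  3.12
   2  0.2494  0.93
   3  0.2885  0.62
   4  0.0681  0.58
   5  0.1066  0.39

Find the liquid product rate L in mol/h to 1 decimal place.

L = 144.4 mol/h

Rachford–Rice: g(ψ) = Σ zᵢ(Kᵢ−1)/(1+ψ(Kᵢ−1)) = 0.
Feasibility: ΣzᵢKᵢ = 1.3886, Σzᵢ/Kᵢ = 1.2164 — both > 1, two phases present.
Iterate (Newton) starting at ψ = 0.5:
  ψ = 0.5000: g = 0.01257, g' = -0.4706 → ψ = 0.5267
  ψ = 0.5267: g = 0.00014, g' = -0.4607 → ψ = 0.5270
Converged at ψ = 0.5270.
Then V = ψ·F = 0.5270·305.3 = 160.9 mol/h and L = F − V = 144.4 mol/h.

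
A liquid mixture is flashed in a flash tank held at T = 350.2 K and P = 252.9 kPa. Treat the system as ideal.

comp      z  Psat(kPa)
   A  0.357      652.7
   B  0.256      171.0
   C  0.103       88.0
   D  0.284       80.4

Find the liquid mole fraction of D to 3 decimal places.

Raoult's law: Kᵢ = Pᵢˢᵃᵗ/P = Pᵢˢᵃᵗ/252.9.
  K_A = 652.7/252.9 = 2.58086, K_B = 171.0/252.9 = 0.67616, K_C = 88.0/252.9 = 0.34796, K_D = 80.4/252.9 = 0.31791
Newton–Raphson from β = 0.5:
  β = 0.500: g = -0.1773, g' = -0.717 → β = 0.253
  β = 0.253: g = -0.0015, g' = -0.743 → β = 0.251
Converged at β = 0.251.
Compositions from xᵢ = zᵢ/(1+β(Kᵢ−1)), yᵢ = Kᵢxᵢ:
  A: x = 0.256, y = 0.660
  B: x = 0.279, y = 0.188
  C: x = 0.123, y = 0.043
  D: x = 0.343, y = 0.109

x_D = 0.343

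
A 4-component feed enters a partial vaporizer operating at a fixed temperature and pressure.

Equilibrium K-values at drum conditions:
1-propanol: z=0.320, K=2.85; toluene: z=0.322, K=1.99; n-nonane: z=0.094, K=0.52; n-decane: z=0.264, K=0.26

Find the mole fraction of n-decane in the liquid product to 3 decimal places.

Material balance + equilibrium reduce to Σ zᵢ(Kᵢ−1)/(1+ψ(Kᵢ−1)) = 0.
Check two-phase: ΣzᵢKᵢ = 1.670 > 1 and Σzᵢ/Kᵢ = 1.470 > 1, so g(0) = 0.670 > 0 and g(1) = -0.470 < 0.
Newton iteration, ψ⁰ = 0.5:
  ψ = 0.500: g = 0.1513, g' = -0.838 → ψ = 0.680
  ψ = 0.680: g = -0.0079, g' = -0.962 → ψ = 0.672
Converged at ψ = 0.672.
Compositions from xᵢ = zᵢ/(1+ψ(Kᵢ−1)), yᵢ = Kᵢxᵢ:
  1-propanol: x = 0.143, y = 0.407
  toluene: x = 0.193, y = 0.385
  n-nonane: x = 0.139, y = 0.072
  n-decane: x = 0.525, y = 0.137

x_n-decane = 0.525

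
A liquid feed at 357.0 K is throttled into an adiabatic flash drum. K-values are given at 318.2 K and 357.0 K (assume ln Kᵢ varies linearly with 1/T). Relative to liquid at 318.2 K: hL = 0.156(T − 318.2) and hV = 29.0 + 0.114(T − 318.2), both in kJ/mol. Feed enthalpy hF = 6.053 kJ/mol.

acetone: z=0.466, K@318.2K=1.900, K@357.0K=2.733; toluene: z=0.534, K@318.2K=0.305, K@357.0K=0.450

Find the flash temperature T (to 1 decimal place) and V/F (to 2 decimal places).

Adiabatic flash: solve Rachford–Rice at each trial T, then check hF = ψ·hV(T) + (1−ψ)·hL(T).
  T = 318.2 K: K = (1.900, 0.305), RR gives ψ = 0.077, H_out = 2.238 kJ/mol
  T = 357.0 K: K = (2.733, 0.450), RR gives ψ = 0.539, H_out = 20.809 kJ/mol
  T = 337.6 K: K = (2.303, 0.375), RR gives ψ = 0.335, H_out = 12.475 kJ/mol
  T = 327.9 K: K = (2.098, 0.339), RR gives ψ = 0.219, H_out = 7.762 kJ/mol
  T = 323.0 K: K = (1.997, 0.322), RR gives ψ = 0.151, H_out = 5.105 kJ/mol
  T = 325.4 K: K = (2.046, 0.330), RR gives ψ = 0.185, H_out = 6.436 kJ/mol
Linear interpolation between T = 323.0 (H_out = 5.105) and T = 325.4 (H_out = 6.436) on hF = 6.053 gives T ≈ 324.7 K, at which ψ = 0.18.

T = 324.7 K, V/F = 0.18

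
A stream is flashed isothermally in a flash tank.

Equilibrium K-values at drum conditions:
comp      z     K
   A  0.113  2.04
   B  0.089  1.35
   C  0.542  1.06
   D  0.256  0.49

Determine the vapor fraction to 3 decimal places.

ψ = 0.275

Let ψ = V/F and solve Σ zᵢ(Kᵢ−1)/(1+ψ(Kᵢ−1)) = 0.
g(0) = ΣzᵢKᵢ − 1 = 0.051 and g(1) = 1 − Σzᵢ/Kᵢ = -0.155, so a root lies in (0, 1).
Iterate (Newton) starting at ψ = 0.52:
  ψ = 0.520: g = -0.0435, g' = -0.184 → ψ = 0.284
  ψ = 0.284: g = -0.0016, g' = -0.175 → ψ = 0.275
Converged at ψ = 0.275.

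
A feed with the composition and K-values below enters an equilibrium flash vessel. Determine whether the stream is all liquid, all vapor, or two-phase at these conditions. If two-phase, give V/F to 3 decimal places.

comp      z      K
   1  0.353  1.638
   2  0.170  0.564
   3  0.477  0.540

all liquid

ΣzᵢKᵢ = 0.932; Σzᵢ/Kᵢ = 1.400.
Since ΣzᵢKᵢ < 1 the mixture is below its bubble point — single liquid phase.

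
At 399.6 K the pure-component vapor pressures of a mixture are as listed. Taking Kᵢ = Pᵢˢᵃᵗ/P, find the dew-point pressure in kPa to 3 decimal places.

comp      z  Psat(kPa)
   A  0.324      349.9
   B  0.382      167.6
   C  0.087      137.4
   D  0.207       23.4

At the dew point ψ → 1, so Σzᵢ/Kᵢ = 1 with Kᵢ = Pᵢˢᵃᵗ/P ⇒ 1/P = Σzᵢ/Pᵢˢᵃᵗ.
1/P = 0.324/349.9 + 0.382/167.6 + 0.087/137.4 + 0.207/23.4 = 0.012685 ⇒ P = 78.836 kPa

Pdew = 78.836 kPa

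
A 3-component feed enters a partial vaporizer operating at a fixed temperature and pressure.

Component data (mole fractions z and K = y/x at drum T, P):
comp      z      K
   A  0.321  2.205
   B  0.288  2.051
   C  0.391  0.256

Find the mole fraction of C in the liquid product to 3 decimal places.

Let ψ = V/F and solve Σ zᵢ(Kᵢ−1)/(1+ψ(Kᵢ−1)) = 0.
Feasibility: ΣzᵢKᵢ = 1.399, Σzᵢ/Kᵢ = 1.813 — both > 1, two phases present.
Newton–Raphson from ψ = 0.5:
  ψ = 0.500: g = -0.0234, g' = -0.867 → ψ = 0.473
Converged at ψ = 0.473.
Compositions from xᵢ = zᵢ/(1+ψ(Kᵢ−1)), yᵢ = Kᵢxᵢ:
  A: x = 0.205, y = 0.451
  B: x = 0.192, y = 0.395
  C: x = 0.603, y = 0.154

x_C = 0.603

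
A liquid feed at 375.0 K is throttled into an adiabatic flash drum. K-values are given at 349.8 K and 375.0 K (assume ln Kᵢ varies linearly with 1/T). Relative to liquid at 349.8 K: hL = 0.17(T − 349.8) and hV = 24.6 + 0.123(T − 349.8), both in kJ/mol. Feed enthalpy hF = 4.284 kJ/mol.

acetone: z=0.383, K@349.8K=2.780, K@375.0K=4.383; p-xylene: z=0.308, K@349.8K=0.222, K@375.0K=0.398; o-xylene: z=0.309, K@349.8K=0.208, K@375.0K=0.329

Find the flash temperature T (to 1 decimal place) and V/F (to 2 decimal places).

T = 351.5 K, V/F = 0.16

Adiabatic flash: solve Rachford–Rice at each trial T, then check hF = ψ·hV(T) + (1−ψ)·hL(T).
  T = 349.8 K: K = (2.780, 0.222, 0.208), RR gives ψ = 0.141, H_out = 3.475 kJ/mol
  T = 375.0 K: K = (4.383, 0.398, 0.329), RR gives ψ = 0.419, H_out = 14.087 kJ/mol
  T = 362.4 K: K = (3.518, 0.300, 0.264), RR gives ψ = 0.288, H_out = 9.064 kJ/mol
  T = 356.1 K: K = (3.134, 0.259, 0.235), RR gives ψ = 0.219, H_out = 6.401 kJ/mol
  T = 353.0 K: K = (2.956, 0.240, 0.221), RR gives ψ = 0.182, H_out = 5.004 kJ/mol
  T = 351.4 K: K = (2.867, 0.231, 0.215), RR gives ψ = 0.162, H_out = 4.252 kJ/mol
Linear interpolation between T = 351.4 (H_out = 4.252) and T = 353.0 (H_out = 5.004) on hF = 4.284 gives T ≈ 351.5 K, at which ψ = 0.16.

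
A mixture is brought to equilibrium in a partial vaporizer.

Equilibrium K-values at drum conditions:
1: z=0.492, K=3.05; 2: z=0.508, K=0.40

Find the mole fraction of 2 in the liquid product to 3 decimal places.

Material balance + equilibrium reduce to Σ zᵢ(Kᵢ−1)/(1+ψ(Kᵢ−1)) = 0.
Feasibility: ΣzᵢKᵢ = 1.704, Σzᵢ/Kᵢ = 1.431 — both > 1, two phases present.
Binary case is linear: z₁(K₁−1)(1+ψ(K₂−1)) + z₂(K₂−1)(1+ψ(K₁−1)) = 0
⇒ ψ = [z₁(K₁−1)+z₂(K₂−1)] / [−(K₁−1)(K₂−1)] = 0.7038/1.2300 = 0.572
Compositions from xᵢ = zᵢ/(1+ψ(Kᵢ−1)), yᵢ = Kᵢxᵢ:
  1: x = 0.226, y = 0.691
  2: x = 0.774, y = 0.309

x_2 = 0.774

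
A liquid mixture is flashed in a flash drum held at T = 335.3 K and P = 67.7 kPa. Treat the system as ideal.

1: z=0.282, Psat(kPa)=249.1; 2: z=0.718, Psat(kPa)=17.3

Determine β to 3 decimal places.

β = 0.111

Raoult's law: Kᵢ = Pᵢˢᵃᵗ/P = Pᵢˢᵃᵗ/67.7.
  K_1 = 249.1/67.7 = 3.67947, K_2 = 17.3/67.7 = 0.25554
Rachford–Rice: g(β) = Σ zᵢ(Kᵢ−1)/(1+β(Kᵢ−1)) = 0.
Feasibility: ΣzᵢKᵢ = 1.221, Σzᵢ/Kᵢ = 2.886 — both > 1, two phases present.
Newton–Raphson from β = 0.37:
  β = 0.370: g = -0.3583, g' = -1.269 → β = 0.088
  β = 0.088: g = 0.0402, g' = -1.784 → β = 0.110
  β = 0.110: g = 0.0012, g' = -1.679 → β = 0.111
Converged at β = 0.111.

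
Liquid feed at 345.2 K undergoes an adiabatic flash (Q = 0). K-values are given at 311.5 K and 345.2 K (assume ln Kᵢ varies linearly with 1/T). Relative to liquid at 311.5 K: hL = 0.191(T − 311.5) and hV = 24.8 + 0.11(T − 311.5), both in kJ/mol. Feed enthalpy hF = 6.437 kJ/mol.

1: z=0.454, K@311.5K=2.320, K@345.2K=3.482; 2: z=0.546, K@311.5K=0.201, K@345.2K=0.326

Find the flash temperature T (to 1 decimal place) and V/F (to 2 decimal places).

Adiabatic flash: solve Rachford–Rice at each trial T, then check hF = ψ·hV(T) + (1−ψ)·hL(T).
  T = 311.5 K: K = (2.320, 0.201), RR gives ψ = 0.155, H_out = 3.833 kJ/mol
  T = 345.2 K: K = (3.482, 0.326), RR gives ψ = 0.454, H_out = 16.448 kJ/mol
  T = 328.4 K: K = (2.874, 0.259), RR gives ψ = 0.322, H_out = 10.763 kJ/mol
  T = 319.9 K: K = (2.588, 0.229), RR gives ψ = 0.245, H_out = 7.511 kJ/mol
  T = 315.7 K: K = (2.452, 0.215), RR gives ψ = 0.202, H_out = 5.745 kJ/mol
  T = 317.8 K: K = (2.519, 0.222), RR gives ψ = 0.224, H_out = 6.644 kJ/mol
Linear interpolation between T = 315.7 (H_out = 5.745) and T = 317.8 (H_out = 6.644) on hF = 6.437 gives T ≈ 317.3 K, at which ψ = 0.22.

T = 317.3 K, V/F = 0.22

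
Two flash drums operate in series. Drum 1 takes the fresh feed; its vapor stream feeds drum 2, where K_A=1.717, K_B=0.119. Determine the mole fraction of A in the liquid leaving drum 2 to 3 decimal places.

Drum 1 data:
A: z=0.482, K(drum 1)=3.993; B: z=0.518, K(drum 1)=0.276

x_A (drum 2) = 0.551

Drum 1:
Rachford–Rice: g(ψ₁) = Σ zᵢ(Kᵢ−1)/(1+ψ₁(Kᵢ−1)) = 0.
g(0) = ΣzᵢKᵢ − 1 = 1.068 and g(1) = 1 − Σzᵢ/Kᵢ = -0.998, so a root lies in (0, 1).
Binary case is linear: z₁(K₁−1)(1+ψ₁(K₂−1)) + z₂(K₂−1)(1+ψ₁(K₁−1)) = 0
⇒ ψ₁ = [z₁(K₁−1)+z₂(K₂−1)] / [−(K₁−1)(K₂−1)] = 1.0676/2.1669 = 0.493
Drum-1 compositions:
  A: x = 0.195, y = 0.778
  B: x = 0.805, y = 0.222
Drum-2 feed = drum-1 vapor: z₂ = (0.7778, 0.2222).
Drum 2:
Rachford–Rice: g(ψ₂) = Σ zᵢ(Kᵢ−1)/(1+ψ₂(Kᵢ−1)) = 0.
g(0) = ΣzᵢKᵢ − 1 = 0.362 and g(1) = 1 − Σzᵢ/Kᵢ = -1.321, so a root lies in (0, 1).
Binary case is linear: z₁(K₁−1)(1+ψ₂(K₂−1)) + z₂(K₂−1)(1+ψ₂(K₁−1)) = 0
⇒ ψ₂ = [z₁(K₁−1)+z₂(K₂−1)] / [−(K₁−1)(K₂−1)] = 0.3619/0.6317 = 0.573
  A: x = 0.551, y = 0.947
  B: x = 0.449, y = 0.053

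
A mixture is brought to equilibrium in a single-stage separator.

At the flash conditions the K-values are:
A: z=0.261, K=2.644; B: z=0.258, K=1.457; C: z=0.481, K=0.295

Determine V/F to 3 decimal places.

Rachford–Rice: g(V/F) = Σ zᵢ(Kᵢ−1)/(1+V/F(Kᵢ−1)) = 0.
Feasibility: ΣzᵢKᵢ = 1.208, Σzᵢ/Kᵢ = 1.906 — both > 1, two phases present.
Iterate (Newton) starting at V/F = 0.5:
  V/F = 0.500: g = -0.1922, g' = -0.818 → V/F = 0.265
  V/F = 0.265: g = -0.0131, g' = -0.747 → V/F = 0.248
Converged at V/F = 0.248.

V/F = 0.248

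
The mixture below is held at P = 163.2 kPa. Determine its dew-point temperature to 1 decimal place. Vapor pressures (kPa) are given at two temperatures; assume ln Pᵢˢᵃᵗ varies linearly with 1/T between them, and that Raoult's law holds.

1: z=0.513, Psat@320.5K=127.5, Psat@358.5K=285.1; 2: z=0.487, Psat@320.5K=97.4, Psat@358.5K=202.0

T = 338.7 K

Dew-point temperature: Σzᵢ·P/Pᵢˢᵃᵗ(T) = 1. Interpolate ln Pᵢˢᵃᵗ = aᵢ + bᵢ/T.
  T = 320.5 K: ΣzᵢP/Pᵢˢᵃᵗ = 1.4726
  T = 358.5 K: ΣzᵢP/Pᵢˢᵃᵗ = 0.6871
  T = 339.5 K: ΣzᵢP/Pᵢˢᵃᵗ = 0.9845
  T = 330.0 K: ΣzᵢP/Pᵢˢᵃᵗ = 1.1971
  T = 334.8 K: ΣzᵢP/Pᵢˢᵃᵗ = 1.0830
  T = 337.1 K: ΣzᵢP/Pᵢˢᵃᵗ = 1.0333
Interpolating between 337.1 K and 339.5 K gives T ≈ 338.7 K.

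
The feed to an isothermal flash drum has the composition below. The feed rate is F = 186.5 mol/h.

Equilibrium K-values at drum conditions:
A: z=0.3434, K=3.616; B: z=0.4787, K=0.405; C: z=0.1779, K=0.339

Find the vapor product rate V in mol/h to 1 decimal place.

V = 57.6 mol/h

Rachford–Rice: g(V/F) = Σ zᵢ(Kᵢ−1)/(1+V/F(Kᵢ−1)) = 0.
Check two-phase: ΣzᵢKᵢ = 1.4959 > 1 and Σzᵢ/Kᵢ = 1.8017 > 1, so g(0) = 0.4959 > 0 and g(1) = -0.8017 < 0.
Iterate (Newton) starting at V/F = 0.58:
  V/F = 0.5800: g = -0.26875, g' = -0.9704 → V/F = 0.3031
  V/F = 0.3031: g = 0.00655, g' = -1.1049 → V/F = 0.3090
Converged at V/F = 0.3090.
Then V = V/F·F = 0.3090·186.5 = 57.6 mol/h and L = F − V = 128.9 mol/h.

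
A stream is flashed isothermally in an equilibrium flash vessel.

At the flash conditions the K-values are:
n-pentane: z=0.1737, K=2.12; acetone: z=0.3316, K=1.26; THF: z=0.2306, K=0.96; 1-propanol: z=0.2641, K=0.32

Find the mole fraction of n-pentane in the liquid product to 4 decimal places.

Material balance + equilibrium reduce to Σ zᵢ(Kᵢ−1)/(1+ψ(Kᵢ−1)) = 0.
Feasibility: ΣzᵢKᵢ = 1.0919, Σzᵢ/Kᵢ = 1.4106 — both > 1, two phases present.
Newton iteration, ψ⁰ = 0.43:
  ψ = 0.4300: g = -0.05433, g' = -0.3617 → ψ = 0.2798
  ψ = 0.2798: g = -0.00261, g' = -0.3324 → ψ = 0.2719
Converged at ψ = 0.2719.
Compositions from xᵢ = zᵢ/(1+ψ(Kᵢ−1)), yᵢ = Kᵢxᵢ:
  n-pentane: x = 0.1332, y = 0.2823
  acetone: x = 0.3097, y = 0.3902
  THF: x = 0.2331, y = 0.2238
  1-propanol: x = 0.3240, y = 0.1037

x_n-pentane = 0.1332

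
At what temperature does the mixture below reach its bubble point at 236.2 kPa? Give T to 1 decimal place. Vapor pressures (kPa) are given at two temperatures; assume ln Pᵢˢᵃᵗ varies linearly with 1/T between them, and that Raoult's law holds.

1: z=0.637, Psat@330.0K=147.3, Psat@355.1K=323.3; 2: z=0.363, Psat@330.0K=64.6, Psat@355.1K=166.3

Bubble-point temperature: ΣzᵢPᵢˢᵃᵗ(T) = P. Interpolate ln Pᵢˢᵃᵗ = aᵢ + bᵢ/T.
  T = 330.0 K: ΣzᵢPᵢˢᵃᵗ = 117.28 kPa
  T = 355.1 K: ΣzᵢPᵢˢᵃᵗ = 266.31 kPa
  T = 342.6 K: ΣzᵢPᵢˢᵃᵗ = 179.60 kPa
  T = 348.9 K: ΣzᵢPᵢˢᵃᵗ = 219.79 kPa
  T = 352.0 K: ΣzᵢPᵢˢᵃᵗ = 242.13 kPa
  T = 350.4 K: ΣzᵢPᵢˢᵃᵗ = 230.38 kPa
Interpolating between 350.4 K and 352.0 K gives T ≈ 351.2 K.

T = 351.2 K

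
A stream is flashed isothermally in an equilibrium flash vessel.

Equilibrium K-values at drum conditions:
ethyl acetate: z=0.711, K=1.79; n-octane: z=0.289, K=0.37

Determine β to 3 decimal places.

β = 0.763

Let β = V/F and solve Σ zᵢ(Kᵢ−1)/(1+β(Kᵢ−1)) = 0.
g(0) = ΣzᵢKᵢ − 1 = 0.380 and g(1) = 1 − Σzᵢ/Kᵢ = -0.178, so a root lies in (0, 1).
Binary case is linear: z₁(K₁−1)(1+β(K₂−1)) + z₂(K₂−1)(1+β(K₁−1)) = 0
⇒ β = [z₁(K₁−1)+z₂(K₂−1)] / [−(K₁−1)(K₂−1)] = 0.3796/0.4977 = 0.763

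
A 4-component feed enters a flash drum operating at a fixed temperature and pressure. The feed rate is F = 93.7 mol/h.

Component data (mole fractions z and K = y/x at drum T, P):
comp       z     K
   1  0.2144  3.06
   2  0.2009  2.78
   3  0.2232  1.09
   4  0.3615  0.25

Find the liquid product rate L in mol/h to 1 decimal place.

L = 47.6 mol/h

Let ψ = V/F and solve Σ zᵢ(Kᵢ−1)/(1+ψ(Kᵢ−1)) = 0.
Check two-phase: ΣzᵢKᵢ = 1.5482 > 1 and Σzᵢ/Kᵢ = 1.7931 > 1, so g(0) = 0.5482 > 0 and g(1) = -0.7931 < 0.
Iterate (Newton) starting at ψ = 0.67:
  ψ = 0.6700: g = -0.17738, g' = -1.1162 → ψ = 0.5111
  ψ = 0.5111: g = -0.01804, g' = -0.9268 → ψ = 0.4916
  ψ = 0.4916: g = -0.00009, g' = -0.9175 → ψ = 0.4915
Converged at ψ = 0.4915.
Then V = ψ·F = 0.4915·93.7 = 46.1 mol/h and L = F − V = 47.6 mol/h.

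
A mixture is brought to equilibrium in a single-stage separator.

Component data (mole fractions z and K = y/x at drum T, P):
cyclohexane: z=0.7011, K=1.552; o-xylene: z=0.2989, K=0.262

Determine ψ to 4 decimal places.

ψ = 0.4085

Iterate (Newton) starting at ψ = 0.44:
  ψ = 0.4400: g = -0.01528, g' = -0.4953 → ψ = 0.4091
  ψ = 0.4091: g = -0.00030, g' = -0.4763 → ψ = 0.4085
Converged at ψ = 0.4085.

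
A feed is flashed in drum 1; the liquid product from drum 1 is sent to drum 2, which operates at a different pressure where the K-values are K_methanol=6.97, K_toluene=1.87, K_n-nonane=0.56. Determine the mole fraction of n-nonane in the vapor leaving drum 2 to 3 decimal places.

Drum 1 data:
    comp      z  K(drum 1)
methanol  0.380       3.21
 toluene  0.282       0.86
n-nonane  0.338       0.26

y_n-nonane (drum 2) = 0.443

Drum 1:
Iterate (Newton) starting at ψ₁ = 0.5:
  ψ₁ = 0.500: g = -0.0405, g' = -0.892 → ψ₁ = 0.455
  ψ₁ = 0.455: g = -0.0001, g' = -0.888 → ψ₁ = 0.454
Converged at ψ₁ = 0.454.
Drum-1 compositions:
  methanol: x = 0.190, y = 0.609
  toluene: x = 0.301, y = 0.259
  n-nonane: x = 0.509, y = 0.132
Drum-2 feed = drum-1 liquid: z₂ = (0.1896, 0.3012, 0.5092).
Drum 2:
Rachford–Rice: g(ψ₂) = Σ zᵢ(Kᵢ−1)/(1+ψ₂(Kᵢ−1)) = 0.
Feasibility: ΣzᵢKᵢ = 2.170, Σzᵢ/Kᵢ = 1.098 — both > 1, two phases present.
Newton iteration, ψ₂⁰ = 0.5:
  ψ₂ = 0.500: g = 0.1794, g' = -0.698 → ψ₂ = 0.757
  ψ₂ = 0.757: g = 0.0271, g' = -0.526 → ψ₂ = 0.808
  ψ₂ = 0.808: g = 0.0003, g' = -0.515 → ψ₂ = 0.809
Converged at ψ₂ = 0.809.
  methanol: x = 0.033, y = 0.227
  toluene: x = 0.177, y = 0.331
  n-nonane: x = 0.791, y = 0.443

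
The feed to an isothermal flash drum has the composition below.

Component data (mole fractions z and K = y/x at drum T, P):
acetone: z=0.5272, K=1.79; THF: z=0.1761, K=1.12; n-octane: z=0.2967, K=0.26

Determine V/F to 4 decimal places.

V/F = 0.4466

Rachford–Rice: g(V/F) = Σ zᵢ(Kᵢ−1)/(1+V/F(Kᵢ−1)) = 0.
Feasibility: ΣzᵢKᵢ = 1.2181, Σzᵢ/Kᵢ = 1.5929 — both > 1, two phases present.
Iterate (Newton) starting at V/F = 0.33:
  V/F = 0.3300: g = 0.06019, g' = -0.4938 → V/F = 0.4519
  V/F = 0.4519: g = -0.00290, g' = -0.5477 → V/F = 0.4466
Converged at V/F = 0.4466.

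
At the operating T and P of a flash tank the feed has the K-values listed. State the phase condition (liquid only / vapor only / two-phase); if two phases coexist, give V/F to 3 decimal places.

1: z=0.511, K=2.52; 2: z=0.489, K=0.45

two-phase, V/F = 0.607

ΣzᵢKᵢ = 1.508; Σzᵢ/Kᵢ = 1.289.
Both exceed 1, so a two-phase solution exists.
Binary case is linear: z₁(K₁−1)(1+ψ(K₂−1)) + z₂(K₂−1)(1+ψ(K₁−1)) = 0
⇒ ψ = [z₁(K₁−1)+z₂(K₂−1)] / [−(K₁−1)(K₂−1)] = 0.5078/0.8360 = 0.607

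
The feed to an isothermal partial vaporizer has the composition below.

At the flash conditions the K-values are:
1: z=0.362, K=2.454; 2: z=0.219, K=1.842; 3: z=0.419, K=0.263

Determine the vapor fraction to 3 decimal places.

Let ψ = V/F and solve Σ zᵢ(Kᵢ−1)/(1+ψ(Kᵢ−1)) = 0.
Check two-phase: ΣzᵢKᵢ = 1.402 > 1 and Σzᵢ/Kᵢ = 1.860 > 1, so g(0) = 0.402 > 0 and g(1) = -0.860 < 0.
Newton iteration, ψ⁰ = 0.33:
  ψ = 0.330: g = 0.0919, g' = -0.842 → ψ = 0.439
  ψ = 0.439: g = -0.0008, g' = -0.865 → ψ = 0.438
Converged at ψ = 0.438.

ψ = 0.438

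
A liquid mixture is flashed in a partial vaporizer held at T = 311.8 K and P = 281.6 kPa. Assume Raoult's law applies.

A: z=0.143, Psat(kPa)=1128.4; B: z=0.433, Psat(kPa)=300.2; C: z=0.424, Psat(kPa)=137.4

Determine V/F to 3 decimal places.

V/F = 0.295

Raoult's law: Kᵢ = Pᵢˢᵃᵗ/P = Pᵢˢᵃᵗ/281.6.
  K_A = 1128.4/281.6 = 4.00710, K_B = 300.2/281.6 = 1.06605, K_C = 137.4/281.6 = 0.48793
Material balance + equilibrium reduce to Σ zᵢ(Kᵢ−1)/(1+V/F(Kᵢ−1)) = 0.
Check two-phase: ΣzᵢKᵢ = 1.241 > 1 and Σzᵢ/Kᵢ = 1.311 > 1, so g(0) = 0.241 > 0 and g(1) = -0.311 < 0.
Newton–Raphson from V/F = 0.5:
  V/F = 0.500: g = -0.0924, g' = -0.409 → V/F = 0.274
  V/F = 0.274: g = 0.0113, g' = -0.541 → V/F = 0.295
Converged at V/F = 0.295.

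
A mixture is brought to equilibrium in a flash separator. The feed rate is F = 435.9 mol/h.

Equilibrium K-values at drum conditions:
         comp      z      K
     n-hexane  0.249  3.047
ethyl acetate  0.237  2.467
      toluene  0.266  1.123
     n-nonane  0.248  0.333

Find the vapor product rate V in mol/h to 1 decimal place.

Let ψ = V/F and solve Σ zᵢ(Kᵢ−1)/(1+ψ(Kᵢ−1)) = 0.
Feasibility: ΣzᵢKᵢ = 1.725, Σzᵢ/Kᵢ = 1.159 — both > 1, two phases present.
Newton iteration, ψ⁰ = 0.5:
  ψ = 0.500: g = 0.2351, g' = -0.676 → ψ = 0.848
  ψ = 0.848: g = -0.0095, g' = -0.828 → ψ = 0.836
Converged at ψ = 0.836.
Then V = ψ·F = 0.8359·435.9 = 364.4 mol/h and L = F − V = 71.5 mol/h.

V = 364.4 mol/h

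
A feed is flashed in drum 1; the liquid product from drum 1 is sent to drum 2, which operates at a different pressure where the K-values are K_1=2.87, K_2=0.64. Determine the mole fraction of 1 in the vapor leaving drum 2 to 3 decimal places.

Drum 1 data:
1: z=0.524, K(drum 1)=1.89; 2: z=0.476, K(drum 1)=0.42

Drum 1:
Material balance + equilibrium reduce to Σ zᵢ(Kᵢ−1)/(1+ψ₁(Kᵢ−1)) = 0.
g(0) = ΣzᵢKᵢ − 1 = 0.190 and g(1) = 1 − Σzᵢ/Kᵢ = -0.411, so a root lies in (0, 1).
Newton iteration, ψ₁⁰ = 0.6:
  ψ₁ = 0.600: g = -0.1194, g' = -0.553 → ψ₁ = 0.384
  ψ₁ = 0.384: g = -0.0077, g' = -0.496 → ψ₁ = 0.369
Converged at ψ₁ = 0.369.
Drum-1 compositions:
  1: x = 0.395, y = 0.746
  2: x = 0.605, y = 0.254
Drum-2 feed = drum-1 liquid: z₂ = (0.3946, 0.6054).
Drum 2:
Material balance + equilibrium reduce to Σ zᵢ(Kᵢ−1)/(1+ψ₂(Kᵢ−1)) = 0.
g(0) = ΣzᵢKᵢ − 1 = 0.520 and g(1) = 1 − Σzᵢ/Kᵢ = -0.083, so a root lies in (0, 1).
Iterate (Newton) starting at ψ₂ = 0.43:
  ψ₂ = 0.430: g = 0.1511, g' = -0.534 → ψ₂ = 0.713
  ψ₂ = 0.713: g = 0.0230, g' = -0.395 → ψ₂ = 0.771
  ψ₂ = 0.771: g = 0.0004, g' = -0.382 → ψ₂ = 0.772
Converged at ψ₂ = 0.772.
  1: x = 0.161, y = 0.463
  2: x = 0.839, y = 0.537

y_1 (drum 2) = 0.463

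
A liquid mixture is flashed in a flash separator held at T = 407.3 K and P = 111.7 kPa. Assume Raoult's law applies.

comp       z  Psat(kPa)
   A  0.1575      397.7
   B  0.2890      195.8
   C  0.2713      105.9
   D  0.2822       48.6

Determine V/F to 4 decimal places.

Raoult's law: Kᵢ = Pᵢˢᵃᵗ/P = Pᵢˢᵃᵗ/111.7.
  K_A = 397.7/111.7 = 3.560430, K_B = 195.8/111.7 = 1.752910, K_C = 105.9/111.7 = 0.948075, K_D = 48.6/111.7 = 0.435094
Rachford–Rice: g(V/F) = Σ zᵢ(Kᵢ−1)/(1+V/F(Kᵢ−1)) = 0.
Feasibility: ΣzᵢKᵢ = 1.4474, Σzᵢ/Kᵢ = 1.1439 — both > 1, two phases present.
Newton iteration, V/F⁰ = 0.5:
  V/F = 0.5000: g = 0.09830, g' = -0.4607 → V/F = 0.7134
  V/F = 0.7134: g = 0.00258, g' = -0.4520 → V/F = 0.7191
Converged at V/F = 0.7191.

V/F = 0.7191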